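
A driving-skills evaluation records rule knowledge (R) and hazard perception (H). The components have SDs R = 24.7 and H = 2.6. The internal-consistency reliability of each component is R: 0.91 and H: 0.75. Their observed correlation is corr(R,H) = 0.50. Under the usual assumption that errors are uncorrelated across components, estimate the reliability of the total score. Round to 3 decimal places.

Var(R+H) = 24.7² + 2.6² + 2·[24.7·2.6·0.50] = 616.85 + 64.22 = 681.07.
Because errors are independent across components, Cov(Tᵢ,Tⱼ) = Cov(Xᵢ,Xⱼ); the off-diagonal part of the true-score variance is the same as above.
True-score variance = [24.7²·0.91 + 2.6²·0.75] + 64.22 = 560.252 + 64.22 = 624.472.
Reliability = 624.472 / 681.07 = 0.917.

0.917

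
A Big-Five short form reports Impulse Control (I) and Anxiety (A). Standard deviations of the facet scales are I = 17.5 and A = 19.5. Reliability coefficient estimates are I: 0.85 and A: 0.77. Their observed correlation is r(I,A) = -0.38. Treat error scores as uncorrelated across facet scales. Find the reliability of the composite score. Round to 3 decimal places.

0.688

Var(I+A) = 17.5² + 19.5² + 2·[17.5·19.5·(-0.38)] = 686.5 − 259.35 = 427.15.
Under uncorrelated errors the observed covariances equal the true-score covariances, so only the own-variance terms attenuate.
True-score variance = [17.5²·0.85 + 19.5²·0.77] − 259.35 = 553.105 − 259.35 = 293.755.
Reliability = 293.755 / 427.15 = 0.688.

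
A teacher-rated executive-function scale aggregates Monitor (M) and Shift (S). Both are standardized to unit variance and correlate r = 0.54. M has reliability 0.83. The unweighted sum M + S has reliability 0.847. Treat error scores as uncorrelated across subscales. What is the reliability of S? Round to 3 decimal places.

0.699

Var(M+S) = 2 + 2·0.54 = 3.080.
True-score variance = ρ_M + ρ_S + 2·0.54, so 0.847 = (0.83 + ρ_S + 1.08) / 3.080.
ρ_S = 0.847·3.080 − 0.83 − 1.08 = 0.699.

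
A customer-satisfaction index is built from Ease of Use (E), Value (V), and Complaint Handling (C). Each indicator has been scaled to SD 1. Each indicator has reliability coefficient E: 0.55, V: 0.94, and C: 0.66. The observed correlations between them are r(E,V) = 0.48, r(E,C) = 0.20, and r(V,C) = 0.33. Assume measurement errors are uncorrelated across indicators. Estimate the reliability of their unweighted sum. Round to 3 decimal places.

Var(E+V+C) = 3 + 2·[0.48 + 0.20 + 0.33] = 3 + 2.02 = 5.02.
Under uncorrelated errors the observed covariances equal the true-score covariances, so only the own-variance terms attenuate.
True-score variance = [0.55 + 0.94 + 0.66] + 2.02 = 2.15 + 2.02 = 4.17.
Reliability = 4.17 / 5.02 = 0.831.

0.831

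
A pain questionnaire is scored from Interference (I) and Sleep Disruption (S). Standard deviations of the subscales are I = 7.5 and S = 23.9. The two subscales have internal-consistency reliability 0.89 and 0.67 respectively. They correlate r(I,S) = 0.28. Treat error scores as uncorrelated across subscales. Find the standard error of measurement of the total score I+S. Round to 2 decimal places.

Var(total) = 627.46 + 100.38 = 727.84.
True-score variance = 432.773 + 100.38 = 533.153, so reliability = 0.7325.
Error variance = 727.84 − 533.153 = 194.687; SEM = √194.687 = 13.95.

13.95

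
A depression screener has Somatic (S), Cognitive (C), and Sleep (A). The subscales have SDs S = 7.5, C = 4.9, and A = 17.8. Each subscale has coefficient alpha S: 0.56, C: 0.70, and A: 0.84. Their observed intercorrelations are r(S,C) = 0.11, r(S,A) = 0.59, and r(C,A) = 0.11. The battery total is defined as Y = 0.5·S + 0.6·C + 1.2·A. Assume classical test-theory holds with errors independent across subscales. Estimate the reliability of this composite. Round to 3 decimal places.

Var(Y) = 0.5²·7.5² + 0.6²·4.9² + 1.2²·17.8² + 2·[0.3·7.5·4.9·0.11 + 0.6·7.5·17.8·0.59 + 0.72·4.9·17.8·0.11] = 478.956 + 110.759 = 589.715.
Under uncorrelated errors the observed covariances equal the true-score covariances, so only the own-variance terms attenuate.
True-score variance = [0.5²·7.5²·0.56 + 0.6²·4.9²·0.70 + 1.2²·17.8²·0.84] + 110.759 = 397.175 + 110.759 = 507.934.
Reliability = 507.934 / 589.715 = 0.861.

0.861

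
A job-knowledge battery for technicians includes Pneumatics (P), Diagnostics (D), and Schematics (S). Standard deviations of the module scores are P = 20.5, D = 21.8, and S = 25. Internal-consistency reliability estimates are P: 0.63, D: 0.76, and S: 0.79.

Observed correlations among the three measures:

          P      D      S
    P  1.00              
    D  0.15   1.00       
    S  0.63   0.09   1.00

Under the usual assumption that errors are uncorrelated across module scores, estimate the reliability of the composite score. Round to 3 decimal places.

Var(P+D+S) = 20.5² + 21.8² + 25² + 2·[20.5·21.8·0.15 + 20.5·25·0.63 + 21.8·25·0.09] = 1520.49 + 877.92 = 2398.41.
With uncorrelated errors the cross-covariances are all true-score covariance, so they carry over unchanged; only the diagonal terms shrink to ρᵢσᵢ².
True-score variance = [20.5²·0.63 + 21.8²·0.76 + 25²·0.79] + 877.92 = 1119.69 + 877.92 = 1997.61.
Reliability = 1997.61 / 2398.41 = 0.833.

0.833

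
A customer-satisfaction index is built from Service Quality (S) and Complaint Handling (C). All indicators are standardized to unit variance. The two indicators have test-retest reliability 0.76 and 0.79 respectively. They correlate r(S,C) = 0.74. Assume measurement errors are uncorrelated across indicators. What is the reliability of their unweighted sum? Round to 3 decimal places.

Var(S+C) = 2 + 2·[0.74] = 2 + 1.48 = 3.48.
Under uncorrelated errors the observed covariances equal the true-score covariances, so only the own-variance terms attenuate.
True-score variance = [0.76 + 0.79] + 1.48 = 1.55 + 1.48 = 3.03.
Reliability = 3.03 / 3.48 = 0.871.

0.871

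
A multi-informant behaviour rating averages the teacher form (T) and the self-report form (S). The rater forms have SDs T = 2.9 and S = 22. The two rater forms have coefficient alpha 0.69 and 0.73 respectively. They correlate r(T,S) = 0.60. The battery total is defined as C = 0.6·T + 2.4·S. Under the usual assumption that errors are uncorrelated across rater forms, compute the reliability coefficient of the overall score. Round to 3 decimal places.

0.740

Var(C) = 0.6²·2.9² + 2.4²·22² + 2·[1.44·2.9·22·0.60] = 2790.87 + 110.246 = 2901.11.
With uncorrelated errors the cross-covariances are all true-score covariance, so they carry over unchanged; only the diagonal terms shrink to ρᵢσᵢ².
True-score variance = [0.6²·2.9²·0.69 + 2.4²·22²·0.73] + 110.246 = 2037.21 + 110.246 = 2147.46.
Reliability = 2147.46 / 2901.11 = 0.740.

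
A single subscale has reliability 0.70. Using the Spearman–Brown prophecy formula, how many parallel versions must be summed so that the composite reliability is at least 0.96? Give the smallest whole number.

11

k ≥ ρ*(1−ρ₁)/(ρ₁(1−ρ*)) = 0.96·0.30 / (0.70·0.04) = 10.286.
Smallest integer k = 11.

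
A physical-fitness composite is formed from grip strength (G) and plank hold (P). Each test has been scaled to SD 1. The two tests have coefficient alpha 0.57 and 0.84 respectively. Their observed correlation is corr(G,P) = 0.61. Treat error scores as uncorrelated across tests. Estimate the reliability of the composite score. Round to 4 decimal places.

0.8168

Var(G+P) = 2 + 2·[0.61] = 2 + 1.22 = 3.22.
Because errors are independent across components, Cov(Tᵢ,Tⱼ) = Cov(Xᵢ,Xⱼ); the off-diagonal part of the true-score variance is the same as above.
True-score variance = [0.57 + 0.84] + 1.22 = 1.41 + 1.22 = 2.63.
Reliability = 2.63 / 3.22 = 0.8168.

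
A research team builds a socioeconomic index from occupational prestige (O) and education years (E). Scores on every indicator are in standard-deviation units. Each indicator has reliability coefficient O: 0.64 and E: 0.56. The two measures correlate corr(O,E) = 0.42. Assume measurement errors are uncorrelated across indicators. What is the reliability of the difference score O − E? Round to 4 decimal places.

Var(O−E) = 1 + 1 − 2·0.42 = 2 − 0.84 = 1.16.
Under uncorrelated errors the observed covariances equal the true-score covariances, so only the own-variance terms attenuate.
True-score variance = [0.64 + 0.56] − 0.84 = 1.2 − 0.84 = 0.36.
Reliability = 0.36 / 1.16 = 0.3103.

0.3103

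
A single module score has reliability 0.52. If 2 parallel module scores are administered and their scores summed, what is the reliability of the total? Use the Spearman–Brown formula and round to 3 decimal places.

0.684

ρ_k = kρ / (1 + (k−1)ρ) = 2·0.52 / (1 + 1·0.52) = 1.040 / 1.520 = 0.684.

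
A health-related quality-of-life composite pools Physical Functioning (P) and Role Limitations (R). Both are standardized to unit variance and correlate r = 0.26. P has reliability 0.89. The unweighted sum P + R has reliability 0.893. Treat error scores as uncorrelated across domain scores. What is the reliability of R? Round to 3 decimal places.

0.840

Var(P+R) = 2 + 2·0.26 = 2.520.
True-score variance = ρ_P + ρ_R + 2·0.26, so 0.893 = (0.89 + ρ_R + 0.52) / 2.520.
ρ_R = 0.893·2.520 − 0.89 − 0.52 = 0.840.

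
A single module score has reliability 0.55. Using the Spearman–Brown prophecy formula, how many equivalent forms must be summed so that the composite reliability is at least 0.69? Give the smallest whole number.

2

k ≥ ρ*(1−ρ₁)/(ρ₁(1−ρ*)) = 0.69·0.45 / (0.55·0.31) = 1.821.
Smallest integer k = 2.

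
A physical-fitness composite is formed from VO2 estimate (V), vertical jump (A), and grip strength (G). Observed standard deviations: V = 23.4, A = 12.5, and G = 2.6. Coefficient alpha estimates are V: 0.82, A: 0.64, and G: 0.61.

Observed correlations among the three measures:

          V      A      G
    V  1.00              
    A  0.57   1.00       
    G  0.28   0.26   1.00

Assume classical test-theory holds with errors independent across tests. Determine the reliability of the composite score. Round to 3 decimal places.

0.856

Var(V+A+G) = 23.4² + 12.5² + 2.6² + 2·[23.4·12.5·0.57 + 23.4·2.6·0.28 + 12.5·2.6·0.26] = 710.57 + 384.42 = 1094.99.
Under uncorrelated errors the observed covariances equal the true-score covariances, so only the own-variance terms attenuate.
True-score variance = [23.4²·0.82 + 12.5²·0.64 + 2.6²·0.61] + 384.42 = 553.123 + 384.42 = 937.543.
Reliability = 937.543 / 1094.99 = 0.856.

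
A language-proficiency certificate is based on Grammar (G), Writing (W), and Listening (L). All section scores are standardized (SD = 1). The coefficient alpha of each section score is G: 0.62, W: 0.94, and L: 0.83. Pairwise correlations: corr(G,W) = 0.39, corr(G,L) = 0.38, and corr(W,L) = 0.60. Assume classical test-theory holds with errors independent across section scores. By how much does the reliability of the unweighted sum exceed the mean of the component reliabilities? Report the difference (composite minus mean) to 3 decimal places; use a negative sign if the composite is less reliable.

Var(sum) = 3 + 2.74 = 5.74; true-score variance = 2.39 + 2.74 = 5.13; composite reliability = 0.8937.
Mean component reliability = 0.7967.
Difference = 0.8937 − 0.7967 = 0.097.

0.097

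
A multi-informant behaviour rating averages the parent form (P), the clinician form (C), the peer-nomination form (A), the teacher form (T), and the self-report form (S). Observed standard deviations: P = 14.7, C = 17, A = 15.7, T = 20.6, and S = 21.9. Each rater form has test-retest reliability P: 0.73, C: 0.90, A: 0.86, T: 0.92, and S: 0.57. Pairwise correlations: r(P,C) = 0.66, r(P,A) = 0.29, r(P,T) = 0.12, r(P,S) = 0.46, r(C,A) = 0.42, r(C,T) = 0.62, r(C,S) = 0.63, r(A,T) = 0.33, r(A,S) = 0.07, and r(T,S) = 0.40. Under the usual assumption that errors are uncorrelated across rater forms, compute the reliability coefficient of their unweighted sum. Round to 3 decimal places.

0.915

Var(P+C+A+T+S) = 14.7² + 17² + 15.7² + 20.6² + 21.9² + 2·[14.7·17·0.66 + 14.7·15.7·0.29 + 14.7·20.6·0.12 + 14.7·21.9·0.46 + 17·15.7·0.42 + 17·20.6·0.62 + 17·21.9·0.63 + 15.7·20.6·0.33 + 15.7·21.9·0.07 + 20.6·21.9·0.40] = 1655.55 + 2582.63 = 4238.18.
Because errors are independent across components, Cov(Tᵢ,Tⱼ) = Cov(Xᵢ,Xⱼ); the off-diagonal part of the true-score variance is the same as above.
True-score variance = [14.7²·0.73 + 17²·0.90 + 15.7²·0.86 + 20.6²·0.92 + 21.9²·0.57] + 2582.63 = 1293.62 + 2582.63 = 3876.24.
Reliability = 3876.24 / 4238.18 = 0.915.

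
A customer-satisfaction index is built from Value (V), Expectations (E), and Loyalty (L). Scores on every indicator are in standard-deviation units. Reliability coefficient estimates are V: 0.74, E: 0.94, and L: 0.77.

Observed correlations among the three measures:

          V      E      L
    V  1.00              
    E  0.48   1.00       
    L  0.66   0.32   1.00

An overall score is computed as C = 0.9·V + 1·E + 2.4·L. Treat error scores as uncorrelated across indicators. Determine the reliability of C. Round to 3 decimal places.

Var(C) = 0.9² + 1 + 2.4² + 2·[0.9·0.48 + 2.16·0.66 + 2.4·0.32] = 7.57 + 5.2512 = 12.8212.
With uncorrelated errors the cross-covariances are all true-score covariance, so they carry over unchanged; only the diagonal terms shrink to ρᵢσᵢ².
True-score variance = [0.9²·0.74 + 0.94 + 2.4²·0.77] + 5.2512 = 5.9746 + 5.2512 = 11.2258.
Reliability = 11.2258 / 12.8212 = 0.876.

0.876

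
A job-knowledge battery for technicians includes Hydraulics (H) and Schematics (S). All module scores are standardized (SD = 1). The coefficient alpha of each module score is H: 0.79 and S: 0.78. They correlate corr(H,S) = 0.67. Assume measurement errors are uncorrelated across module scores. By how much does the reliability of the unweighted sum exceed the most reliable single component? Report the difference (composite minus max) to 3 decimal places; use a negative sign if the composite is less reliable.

0.081

Var(sum) = 2 + 1.34 = 3.34; true-score variance = 1.57 + 1.34 = 2.91; composite reliability = 0.8713.
Max component reliability = 0.7900.
Difference = 0.8713 − 0.7900 = 0.081.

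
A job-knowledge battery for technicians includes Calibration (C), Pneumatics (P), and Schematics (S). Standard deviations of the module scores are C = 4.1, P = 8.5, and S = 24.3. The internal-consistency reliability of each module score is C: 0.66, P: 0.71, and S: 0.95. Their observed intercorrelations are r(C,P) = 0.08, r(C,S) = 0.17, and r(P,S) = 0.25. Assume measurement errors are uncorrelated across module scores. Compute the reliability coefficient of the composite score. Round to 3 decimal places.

0.932

Var(C+P+S) = 4.1² + 8.5² + 24.3² + 2·[4.1·8.5·0.08 + 4.1·24.3·0.17 + 8.5·24.3·0.25] = 679.55 + 142.725 = 822.275.
Because errors are independent across components, Cov(Tᵢ,Tⱼ) = Cov(Xᵢ,Xⱼ); the off-diagonal part of the true-score variance is the same as above.
True-score variance = [4.1²·0.66 + 8.5²·0.71 + 24.3²·0.95] + 142.725 = 623.358 + 142.725 = 766.083.
Reliability = 766.083 / 822.275 = 0.932.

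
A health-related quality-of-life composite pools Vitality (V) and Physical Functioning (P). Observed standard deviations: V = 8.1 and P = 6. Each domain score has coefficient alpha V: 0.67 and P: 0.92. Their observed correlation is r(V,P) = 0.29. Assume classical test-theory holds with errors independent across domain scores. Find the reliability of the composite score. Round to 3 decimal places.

Var(V+P) = 8.1² + 6² + 2·[8.1·6·0.29] = 101.61 + 28.188 = 129.798.
Because errors are independent across components, Cov(Tᵢ,Tⱼ) = Cov(Xᵢ,Xⱼ); the off-diagonal part of the true-score variance is the same as above.
True-score variance = [8.1²·0.67 + 6²·0.92] + 28.188 = 77.0787 + 28.188 = 105.267.
Reliability = 105.267 / 129.798 = 0.811.

0.811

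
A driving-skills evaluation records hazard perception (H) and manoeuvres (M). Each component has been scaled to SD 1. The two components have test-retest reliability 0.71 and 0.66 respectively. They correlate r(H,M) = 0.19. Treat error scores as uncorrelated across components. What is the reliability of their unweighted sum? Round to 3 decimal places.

0.735

Var(H+M) = 2 + 2·[0.19] = 2 + 0.38 = 2.38.
Because errors are independent across components, Cov(Tᵢ,Tⱼ) = Cov(Xᵢ,Xⱼ); the off-diagonal part of the true-score variance is the same as above.
True-score variance = [0.71 + 0.66] + 0.38 = 1.37 + 0.38 = 1.75.
Reliability = 1.75 / 2.38 = 0.735.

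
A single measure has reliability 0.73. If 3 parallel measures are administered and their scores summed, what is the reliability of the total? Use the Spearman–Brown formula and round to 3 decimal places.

ρ_k = kρ / (1 + (k−1)ρ) = 3·0.73 / (1 + 2·0.73) = 2.190 / 2.460 = 0.890.

0.890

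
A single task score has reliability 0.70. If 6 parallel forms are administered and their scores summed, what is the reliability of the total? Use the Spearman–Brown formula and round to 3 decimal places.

0.933

ρ_k = kρ / (1 + (k−1)ρ) = 6·0.70 / (1 + 5·0.70) = 4.200 / 4.500 = 0.933.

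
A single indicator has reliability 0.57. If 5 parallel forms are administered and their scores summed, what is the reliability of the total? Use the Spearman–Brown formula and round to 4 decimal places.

0.8689

ρ_k = kρ / (1 + (k−1)ρ) = 5·0.57 / (1 + 4·0.57) = 2.850 / 3.280 = 0.8689.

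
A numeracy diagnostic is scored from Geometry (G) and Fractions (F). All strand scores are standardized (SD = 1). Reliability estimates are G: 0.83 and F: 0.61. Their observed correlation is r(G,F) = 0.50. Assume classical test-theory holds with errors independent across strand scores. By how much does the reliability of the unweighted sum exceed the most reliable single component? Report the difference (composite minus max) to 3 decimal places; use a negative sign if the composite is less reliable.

Var(sum) = 2 + 1 = 3; true-score variance = 1.44 + 1 = 2.44; composite reliability = 0.8133.
Max component reliability = 0.8300.
Difference = 0.8133 − 0.8300 = -0.017.

-0.017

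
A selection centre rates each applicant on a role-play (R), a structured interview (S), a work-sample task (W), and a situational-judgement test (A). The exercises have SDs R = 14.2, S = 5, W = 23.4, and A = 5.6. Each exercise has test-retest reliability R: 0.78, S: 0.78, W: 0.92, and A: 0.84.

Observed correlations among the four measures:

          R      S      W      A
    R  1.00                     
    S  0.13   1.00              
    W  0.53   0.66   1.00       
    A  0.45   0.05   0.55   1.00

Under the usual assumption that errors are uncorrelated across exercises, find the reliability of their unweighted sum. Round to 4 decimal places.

Var(R+S+W+A) = 14.2² + 5² + 23.4² + 5.6² + 2·[14.2·5·0.13 + 14.2·23.4·0.53 + 14.2·5.6·0.45 + 5·23.4·0.66 + 5·5.6·0.05 + 23.4·5.6·0.55] = 805.56 + 743.629 = 1549.19.
With uncorrelated errors the cross-covariances are all true-score covariance, so they carry over unchanged; only the diagonal terms shrink to ρᵢσᵢ².
True-score variance = [14.2²·0.78 + 5²·0.78 + 23.4²·0.92 + 5.6²·0.84] + 743.629 = 706.877 + 743.629 = 1450.51.
Reliability = 1450.51 / 1549.19 = 0.9363.

0.9363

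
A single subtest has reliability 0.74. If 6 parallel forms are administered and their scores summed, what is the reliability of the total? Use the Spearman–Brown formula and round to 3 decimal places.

0.945

ρ_k = kρ / (1 + (k−1)ρ) = 6·0.74 / (1 + 5·0.74) = 4.440 / 4.700 = 0.945.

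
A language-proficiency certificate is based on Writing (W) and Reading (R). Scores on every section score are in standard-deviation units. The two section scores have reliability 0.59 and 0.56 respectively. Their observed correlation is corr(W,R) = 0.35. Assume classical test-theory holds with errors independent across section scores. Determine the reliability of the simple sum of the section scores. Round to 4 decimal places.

Var(W+R) = 2 + 2·[0.35] = 2 + 0.7 = 2.7.
Because errors are independent across components, Cov(Tᵢ,Tⱼ) = Cov(Xᵢ,Xⱼ); the off-diagonal part of the true-score variance is the same as above.
True-score variance = [0.59 + 0.56] + 0.7 = 1.15 + 0.7 = 1.85.
Reliability = 1.85 / 2.7 = 0.6852.

0.6852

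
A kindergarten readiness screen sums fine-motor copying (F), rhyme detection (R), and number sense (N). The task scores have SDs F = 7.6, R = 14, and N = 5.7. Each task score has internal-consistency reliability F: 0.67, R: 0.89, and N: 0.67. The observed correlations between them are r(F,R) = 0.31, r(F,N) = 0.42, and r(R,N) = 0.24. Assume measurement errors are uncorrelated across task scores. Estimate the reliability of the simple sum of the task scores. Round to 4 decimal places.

Var(F+R+N) = 7.6² + 14² + 5.7² + 2·[7.6·14·0.31 + 7.6·5.7·0.42 + 14·5.7·0.24] = 286.25 + 140.661 = 426.911.
Under uncorrelated errors the observed covariances equal the true-score covariances, so only the own-variance terms attenuate.
True-score variance = [7.6²·0.67 + 14²·0.89 + 5.7²·0.67] + 140.661 = 234.907 + 140.661 = 375.568.
Reliability = 375.568 / 426.911 = 0.8797.

0.8797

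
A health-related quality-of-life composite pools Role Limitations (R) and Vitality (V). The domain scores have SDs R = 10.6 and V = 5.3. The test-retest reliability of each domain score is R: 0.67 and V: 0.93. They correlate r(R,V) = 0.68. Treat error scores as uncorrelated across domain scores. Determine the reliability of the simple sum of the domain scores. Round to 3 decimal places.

Var(R+V) = 10.6² + 5.3² + 2·[10.6·5.3·0.68] = 140.45 + 76.4048 = 216.855.
Because errors are independent across components, Cov(Tᵢ,Tⱼ) = Cov(Xᵢ,Xⱼ); the off-diagonal part of the true-score variance is the same as above.
True-score variance = [10.6²·0.67 + 5.3²·0.93] + 76.4048 = 101.405 + 76.4048 = 177.81.
Reliability = 177.81 / 216.855 = 0.820.

0.820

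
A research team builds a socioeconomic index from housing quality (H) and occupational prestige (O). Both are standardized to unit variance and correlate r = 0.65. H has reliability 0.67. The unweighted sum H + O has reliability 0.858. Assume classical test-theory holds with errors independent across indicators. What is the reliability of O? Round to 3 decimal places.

Var(H+O) = 2 + 2·0.65 = 3.300.
True-score variance = ρ_H + ρ_O + 2·0.65, so 0.858 = (0.67 + ρ_O + 1.30) / 3.300.
ρ_O = 0.858·3.300 − 0.67 − 1.30 = 0.861.

0.861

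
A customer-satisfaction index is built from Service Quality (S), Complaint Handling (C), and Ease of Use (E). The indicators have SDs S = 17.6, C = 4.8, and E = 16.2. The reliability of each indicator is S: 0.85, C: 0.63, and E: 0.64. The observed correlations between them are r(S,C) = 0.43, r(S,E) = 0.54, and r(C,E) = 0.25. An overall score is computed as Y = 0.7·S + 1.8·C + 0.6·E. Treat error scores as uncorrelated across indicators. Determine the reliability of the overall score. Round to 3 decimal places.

Var(Y) = 0.7²·17.6² + 1.8²·4.8² + 0.6²·16.2² + 2·[1.26·17.6·4.8·0.43 + 0.42·17.6·16.2·0.54 + 1.08·4.8·16.2·0.25] = 320.91 + 262.863 = 583.774.
Under uncorrelated errors the observed covariances equal the true-score covariances, so only the own-variance terms attenuate.
True-score variance = [0.7²·17.6²·0.85 + 1.8²·4.8²·0.63 + 0.6²·16.2²·0.64] + 262.863 = 236.51 + 262.863 = 499.374.
Reliability = 499.374 / 583.774 = 0.855.

0.855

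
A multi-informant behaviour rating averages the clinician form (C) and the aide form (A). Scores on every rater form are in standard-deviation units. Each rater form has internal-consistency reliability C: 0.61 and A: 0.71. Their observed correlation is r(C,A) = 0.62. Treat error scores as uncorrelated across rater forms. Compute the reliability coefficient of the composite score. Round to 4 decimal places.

Var(C+A) = 2 + 2·[0.62] = 2 + 1.24 = 3.24.
With uncorrelated errors the cross-covariances are all true-score covariance, so they carry over unchanged; only the diagonal terms shrink to ρᵢσᵢ².
True-score variance = [0.61 + 0.71] + 1.24 = 1.32 + 1.24 = 2.56.
Reliability = 2.56 / 3.24 = 0.7901.

0.7901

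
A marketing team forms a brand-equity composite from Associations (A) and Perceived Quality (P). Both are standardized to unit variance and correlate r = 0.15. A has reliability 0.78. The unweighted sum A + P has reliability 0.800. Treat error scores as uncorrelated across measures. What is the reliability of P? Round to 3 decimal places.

0.760

Var(A+P) = 2 + 2·0.15 = 2.300.
True-score variance = ρ_A + ρ_P + 2·0.15, so 0.800 = (0.78 + ρ_P + 0.30) / 2.300.
ρ_P = 0.800·2.300 − 0.78 − 0.30 = 0.760.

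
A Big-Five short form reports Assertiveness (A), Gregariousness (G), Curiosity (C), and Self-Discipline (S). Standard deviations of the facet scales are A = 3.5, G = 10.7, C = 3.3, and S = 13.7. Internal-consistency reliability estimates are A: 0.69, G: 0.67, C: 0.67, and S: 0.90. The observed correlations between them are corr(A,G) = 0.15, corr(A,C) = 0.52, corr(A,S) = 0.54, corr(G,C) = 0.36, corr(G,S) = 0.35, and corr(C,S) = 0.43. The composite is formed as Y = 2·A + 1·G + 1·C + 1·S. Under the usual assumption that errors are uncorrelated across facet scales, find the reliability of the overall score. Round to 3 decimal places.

Var(Y) = 2²·3.5² + 10.7² + 3.3² + 13.7² + 2·[2·3.5·10.7·0.15 + 2·3.5·3.3·0.52 + 2·3.5·13.7·0.54 + 10.7·3.3·0.36 + 10.7·13.7·0.35 + 3.3·13.7·0.43] = 362.07 + 316.983 = 679.053.
Under uncorrelated errors the observed covariances equal the true-score covariances, so only the own-variance terms attenuate.
True-score variance = [2²·3.5²·0.69 + 10.7²·0.67 + 3.3²·0.67 + 13.7²·0.90] + 316.983 = 286.736 + 316.983 = 603.718.
Reliability = 603.718 / 679.053 = 0.889.

0.889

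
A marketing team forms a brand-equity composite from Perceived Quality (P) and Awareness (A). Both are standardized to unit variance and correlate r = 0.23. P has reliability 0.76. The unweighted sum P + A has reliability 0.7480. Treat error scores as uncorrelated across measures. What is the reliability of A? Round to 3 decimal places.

Var(P+A) = 2 + 2·0.23 = 2.460.
True-score variance = ρ_P + ρ_A + 2·0.23, so 0.7480 = (0.76 + ρ_A + 0.46) / 2.460.
ρ_A = 0.7480·2.460 − 0.76 − 0.46 = 0.620.

0.620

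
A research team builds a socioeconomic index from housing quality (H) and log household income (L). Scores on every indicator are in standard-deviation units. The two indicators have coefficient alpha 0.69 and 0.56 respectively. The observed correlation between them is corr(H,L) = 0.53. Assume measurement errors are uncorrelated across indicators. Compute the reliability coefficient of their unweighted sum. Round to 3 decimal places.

0.755

Var(H+L) = 2 + 2·[0.53] = 2 + 1.06 = 3.06.
Because errors are independent across components, Cov(Tᵢ,Tⱼ) = Cov(Xᵢ,Xⱼ); the off-diagonal part of the true-score variance is the same as above.
True-score variance = [0.69 + 0.56] + 1.06 = 1.25 + 1.06 = 2.31.
Reliability = 2.31 / 3.06 = 0.755.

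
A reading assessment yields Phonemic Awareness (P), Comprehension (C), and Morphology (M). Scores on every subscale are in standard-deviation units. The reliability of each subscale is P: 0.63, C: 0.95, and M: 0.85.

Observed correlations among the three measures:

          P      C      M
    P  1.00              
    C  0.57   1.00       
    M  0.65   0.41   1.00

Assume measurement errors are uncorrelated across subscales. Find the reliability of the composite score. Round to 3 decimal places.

0.909

Var(P+C+M) = 3 + 2·[0.57 + 0.65 + 0.41] = 3 + 3.26 = 6.26.
With uncorrelated errors the cross-covariances are all true-score covariance, so they carry over unchanged; only the diagonal terms shrink to ρᵢσᵢ².
True-score variance = [0.63 + 0.95 + 0.85] + 3.26 = 2.43 + 3.26 = 5.69.
Reliability = 5.69 / 6.26 = 0.909.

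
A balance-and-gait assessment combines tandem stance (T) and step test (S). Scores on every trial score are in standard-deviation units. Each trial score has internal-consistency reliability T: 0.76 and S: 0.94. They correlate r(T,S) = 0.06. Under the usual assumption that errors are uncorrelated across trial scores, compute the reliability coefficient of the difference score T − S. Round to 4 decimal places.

Var(T−S) = 1 + 1 − 2·0.06 = 2 − 0.12 = 1.88.
Because errors are independent across components, Cov(Tᵢ,Tⱼ) = Cov(Xᵢ,Xⱼ); the off-diagonal part of the true-score variance is the same as above.
True-score variance = [0.76 + 0.94] − 0.12 = 1.7 − 0.12 = 1.58.
Reliability = 1.58 / 1.88 = 0.8404.

0.8404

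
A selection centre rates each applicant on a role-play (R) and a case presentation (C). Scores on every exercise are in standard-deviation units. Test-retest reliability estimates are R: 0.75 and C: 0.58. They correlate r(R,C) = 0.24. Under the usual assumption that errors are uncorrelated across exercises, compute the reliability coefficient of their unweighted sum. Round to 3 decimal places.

0.730

Var(R+C) = 2 + 2·[0.24] = 2 + 0.48 = 2.48.
Because errors are independent across components, Cov(Tᵢ,Tⱼ) = Cov(Xᵢ,Xⱼ); the off-diagonal part of the true-score variance is the same as above.
True-score variance = [0.75 + 0.58] + 0.48 = 1.33 + 0.48 = 1.81.
Reliability = 1.81 / 2.48 = 0.730.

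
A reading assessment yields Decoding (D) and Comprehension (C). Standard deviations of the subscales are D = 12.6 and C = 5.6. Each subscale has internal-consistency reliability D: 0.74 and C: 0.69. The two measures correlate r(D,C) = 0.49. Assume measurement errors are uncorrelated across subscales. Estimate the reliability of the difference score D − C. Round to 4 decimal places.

Var(D−C) = 12.6² + 5.6² − 2·12.6·5.6·0.49 = 190.12 − 69.1488 = 120.971.
Because errors are independent across components, Cov(Tᵢ,Tⱼ) = Cov(Xᵢ,Xⱼ); the off-diagonal part of the true-score variance is the same as above.
True-score variance = [12.6²·0.74 + 5.6²·0.69] − 69.1488 = 139.121 − 69.1488 = 69.972.
Reliability = 69.972 / 120.971 = 0.5784.

0.5784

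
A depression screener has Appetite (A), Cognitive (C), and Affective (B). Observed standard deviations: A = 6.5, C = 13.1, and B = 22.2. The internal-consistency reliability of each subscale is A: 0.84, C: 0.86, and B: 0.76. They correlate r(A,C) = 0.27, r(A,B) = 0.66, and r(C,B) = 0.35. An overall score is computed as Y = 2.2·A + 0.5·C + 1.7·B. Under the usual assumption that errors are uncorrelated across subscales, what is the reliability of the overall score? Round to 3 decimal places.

Var(Y) = 2.2²·6.5² + 0.5²·13.1² + 1.7²·22.2² + 2·[1.1·6.5·13.1·0.27 + 3.74·6.5·22.2·0.66 + 0.85·13.1·22.2·0.35] = 1671.7 + 935.997 = 2607.7.
Under uncorrelated errors the observed covariances equal the true-score covariances, so only the own-variance terms attenuate.
True-score variance = [2.2²·6.5²·0.84 + 0.5²·13.1²·0.86 + 1.7²·22.2²·0.76] + 935.997 = 1291.14 + 935.997 = 2227.14.
Reliability = 2227.14 / 2607.7 = 0.854.

0.854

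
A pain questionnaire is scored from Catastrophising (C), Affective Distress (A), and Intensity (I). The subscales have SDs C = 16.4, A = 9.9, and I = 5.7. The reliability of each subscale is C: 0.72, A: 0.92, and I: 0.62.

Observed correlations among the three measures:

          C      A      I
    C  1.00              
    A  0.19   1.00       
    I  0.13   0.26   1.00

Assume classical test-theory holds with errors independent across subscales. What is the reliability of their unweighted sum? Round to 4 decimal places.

Var(C+A+I) = 16.4² + 9.9² + 5.7² + 2·[16.4·9.9·0.19 + 16.4·5.7·0.13 + 9.9·5.7·0.26] = 399.46 + 115.345 = 514.805.
Under uncorrelated errors the observed covariances equal the true-score covariances, so only the own-variance terms attenuate.
True-score variance = [16.4²·0.72 + 9.9²·0.92 + 5.7²·0.62] + 115.345 = 303.964 + 115.345 = 419.309.
Reliability = 419.309 / 514.805 = 0.8145.

0.8145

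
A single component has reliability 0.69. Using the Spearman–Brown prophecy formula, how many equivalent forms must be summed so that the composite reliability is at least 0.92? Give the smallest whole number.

6

k ≥ ρ*(1−ρ₁)/(ρ₁(1−ρ*)) = 0.92·0.31 / (0.69·0.08) = 5.167.
Smallest integer k = 6.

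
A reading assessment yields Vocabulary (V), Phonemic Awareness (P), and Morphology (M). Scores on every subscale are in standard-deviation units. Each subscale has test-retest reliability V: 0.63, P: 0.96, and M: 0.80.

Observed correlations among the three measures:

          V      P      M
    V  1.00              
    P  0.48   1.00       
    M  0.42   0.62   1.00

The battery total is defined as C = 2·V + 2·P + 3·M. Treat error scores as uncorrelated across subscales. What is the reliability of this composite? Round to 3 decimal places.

Var(C) = 2² + 2² + 3² + 2·[4·0.48 + 6·0.42 + 6·0.62] = 17 + 16.32 = 33.32.
Under uncorrelated errors the observed covariances equal the true-score covariances, so only the own-variance terms attenuate.
True-score variance = [2²·0.63 + 2²·0.96 + 3²·0.80] + 16.32 = 13.56 + 16.32 = 29.88.
Reliability = 29.88 / 33.32 = 0.897.

0.897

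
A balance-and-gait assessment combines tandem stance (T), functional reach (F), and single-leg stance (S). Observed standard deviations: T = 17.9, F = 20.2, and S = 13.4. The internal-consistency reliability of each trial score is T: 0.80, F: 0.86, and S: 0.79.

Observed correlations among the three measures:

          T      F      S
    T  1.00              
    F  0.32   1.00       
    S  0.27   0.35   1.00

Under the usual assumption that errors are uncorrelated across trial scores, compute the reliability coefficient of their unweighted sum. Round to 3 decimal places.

Var(T+F+S) = 17.9² + 20.2² + 13.4² + 2·[17.9·20.2·0.32 + 17.9·13.4·0.27 + 20.2·13.4·0.35] = 908.01 + 550.412 = 1458.42.
Under uncorrelated errors the observed covariances equal the true-score covariances, so only the own-variance terms attenuate.
True-score variance = [17.9²·0.80 + 20.2²·0.86 + 13.4²·0.79] + 550.412 = 749.095 + 550.412 = 1299.51.
Reliability = 1299.51 / 1458.42 = 0.891.

0.891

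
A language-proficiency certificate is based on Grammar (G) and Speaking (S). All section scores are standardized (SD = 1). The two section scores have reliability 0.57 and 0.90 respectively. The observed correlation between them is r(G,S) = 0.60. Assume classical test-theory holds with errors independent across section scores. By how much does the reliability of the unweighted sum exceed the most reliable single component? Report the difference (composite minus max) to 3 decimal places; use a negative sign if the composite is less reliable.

-0.066

Var(sum) = 2 + 1.2 = 3.2; true-score variance = 1.47 + 1.2 = 2.67; composite reliability = 0.8344.
Max component reliability = 0.9000.
Difference = 0.8344 − 0.9000 = -0.066.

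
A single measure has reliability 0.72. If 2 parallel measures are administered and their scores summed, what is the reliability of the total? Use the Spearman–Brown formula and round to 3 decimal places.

ρ_k = kρ / (1 + (k−1)ρ) = 2·0.72 / (1 + 1·0.72) = 1.440 / 1.720 = 0.837.

0.837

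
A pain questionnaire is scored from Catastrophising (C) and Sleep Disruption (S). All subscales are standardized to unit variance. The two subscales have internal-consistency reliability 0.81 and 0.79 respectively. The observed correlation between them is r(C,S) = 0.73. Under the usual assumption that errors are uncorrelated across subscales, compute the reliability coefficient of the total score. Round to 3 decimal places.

Var(C+S) = 2 + 2·[0.73] = 2 + 1.46 = 3.46.
With uncorrelated errors the cross-covariances are all true-score covariance, so they carry over unchanged; only the diagonal terms shrink to ρᵢσᵢ².
True-score variance = [0.81 + 0.79] + 1.46 = 1.6 + 1.46 = 3.06.
Reliability = 3.06 / 3.46 = 0.884.

0.884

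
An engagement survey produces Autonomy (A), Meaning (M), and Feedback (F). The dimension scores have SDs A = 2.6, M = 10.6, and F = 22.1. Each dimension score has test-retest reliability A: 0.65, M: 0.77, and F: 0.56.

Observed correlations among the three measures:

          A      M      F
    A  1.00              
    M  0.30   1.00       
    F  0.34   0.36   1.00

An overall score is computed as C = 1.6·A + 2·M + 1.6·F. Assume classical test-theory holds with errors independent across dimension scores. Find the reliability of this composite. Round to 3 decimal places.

0.726

Var(C) = 1.6²·2.6² + 2²·10.6² + 1.6²·22.1² + 2·[3.2·2.6·10.6·0.30 + 2.56·2.6·22.1·0.34 + 3.2·10.6·22.1·0.36] = 1717.08 + 692.677 = 2409.75.
Because errors are independent across components, Cov(Tᵢ,Tⱼ) = Cov(Xᵢ,Xⱼ); the off-diagonal part of the true-score variance is the same as above.
True-score variance = [1.6²·2.6²·0.65 + 2²·10.6²·0.77 + 1.6²·22.1²·0.56] + 692.677 = 1057.5 + 692.677 = 1750.18.
Reliability = 1750.18 / 2409.75 = 0.726.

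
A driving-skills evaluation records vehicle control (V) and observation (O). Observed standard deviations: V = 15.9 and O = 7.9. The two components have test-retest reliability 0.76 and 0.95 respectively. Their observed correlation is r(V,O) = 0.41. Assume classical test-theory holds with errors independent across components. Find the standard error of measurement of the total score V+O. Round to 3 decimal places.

7.987

Var(total) = 315.22 + 103 = 418.22.
True-score variance = 251.425 + 103 = 354.425, so reliability = 0.8475.
Error variance = 418.22 − 354.425 = 63.7949; SEM = √63.7949 = 7.987.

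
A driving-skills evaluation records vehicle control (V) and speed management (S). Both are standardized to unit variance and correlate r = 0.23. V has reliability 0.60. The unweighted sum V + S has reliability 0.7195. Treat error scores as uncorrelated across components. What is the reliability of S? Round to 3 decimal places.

Var(V+S) = 2 + 2·0.23 = 2.460.
True-score variance = ρ_V + ρ_S + 2·0.23, so 0.7195 = (0.60 + ρ_S + 0.46) / 2.460.
ρ_S = 0.7195·2.460 − 0.60 − 0.46 = 0.710.

0.710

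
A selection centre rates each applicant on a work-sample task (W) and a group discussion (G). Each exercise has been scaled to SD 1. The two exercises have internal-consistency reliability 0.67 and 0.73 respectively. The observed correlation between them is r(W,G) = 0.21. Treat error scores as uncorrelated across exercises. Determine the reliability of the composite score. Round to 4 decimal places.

0.7521

Var(W+G) = 2 + 2·[0.21] = 2 + 0.42 = 2.42.
Because errors are independent across components, Cov(Tᵢ,Tⱼ) = Cov(Xᵢ,Xⱼ); the off-diagonal part of the true-score variance is the same as above.
True-score variance = [0.67 + 0.73] + 0.42 = 1.4 + 0.42 = 1.82.
Reliability = 1.82 / 2.42 = 0.7521.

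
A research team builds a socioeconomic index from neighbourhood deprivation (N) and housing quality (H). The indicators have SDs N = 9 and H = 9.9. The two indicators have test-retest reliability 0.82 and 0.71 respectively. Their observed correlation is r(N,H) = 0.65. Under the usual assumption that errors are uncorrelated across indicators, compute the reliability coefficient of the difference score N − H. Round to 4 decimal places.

0.3194

Var(N−H) = 9² + 9.9² − 2·9·9.9·0.65 = 179.01 − 115.83 = 63.18.
Under uncorrelated errors the observed covariances equal the true-score covariances, so only the own-variance terms attenuate.
True-score variance = [9²·0.82 + 9.9²·0.71] − 115.83 = 136.007 − 115.83 = 20.1771.
Reliability = 20.1771 / 63.18 = 0.3194.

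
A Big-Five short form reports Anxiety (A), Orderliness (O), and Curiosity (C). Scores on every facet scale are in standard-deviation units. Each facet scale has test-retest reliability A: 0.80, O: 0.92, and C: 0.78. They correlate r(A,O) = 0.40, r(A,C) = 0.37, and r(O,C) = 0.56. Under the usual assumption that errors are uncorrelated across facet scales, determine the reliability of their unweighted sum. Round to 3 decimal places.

Var(A+O+C) = 3 + 2·[0.40 + 0.37 + 0.56] = 3 + 2.66 = 5.66.
Because errors are independent across components, Cov(Tᵢ,Tⱼ) = Cov(Xᵢ,Xⱼ); the off-diagonal part of the true-score variance is the same as above.
True-score variance = [0.80 + 0.92 + 0.78] + 2.66 = 2.5 + 2.66 = 5.16.
Reliability = 5.16 / 5.66 = 0.912.

0.912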